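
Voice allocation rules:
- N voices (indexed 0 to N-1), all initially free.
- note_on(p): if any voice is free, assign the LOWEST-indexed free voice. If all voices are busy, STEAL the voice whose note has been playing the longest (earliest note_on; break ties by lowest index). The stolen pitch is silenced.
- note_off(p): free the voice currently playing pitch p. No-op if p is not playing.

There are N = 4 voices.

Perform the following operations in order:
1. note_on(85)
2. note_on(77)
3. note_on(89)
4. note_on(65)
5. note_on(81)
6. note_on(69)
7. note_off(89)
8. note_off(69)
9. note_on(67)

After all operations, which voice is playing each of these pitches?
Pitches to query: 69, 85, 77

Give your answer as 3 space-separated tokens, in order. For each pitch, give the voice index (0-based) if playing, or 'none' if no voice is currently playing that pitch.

Op 1: note_on(85): voice 0 is free -> assigned | voices=[85 - - -]
Op 2: note_on(77): voice 1 is free -> assigned | voices=[85 77 - -]
Op 3: note_on(89): voice 2 is free -> assigned | voices=[85 77 89 -]
Op 4: note_on(65): voice 3 is free -> assigned | voices=[85 77 89 65]
Op 5: note_on(81): all voices busy, STEAL voice 0 (pitch 85, oldest) -> assign | voices=[81 77 89 65]
Op 6: note_on(69): all voices busy, STEAL voice 1 (pitch 77, oldest) -> assign | voices=[81 69 89 65]
Op 7: note_off(89): free voice 2 | voices=[81 69 - 65]
Op 8: note_off(69): free voice 1 | voices=[81 - - 65]
Op 9: note_on(67): voice 1 is free -> assigned | voices=[81 67 - 65]

Answer: none none none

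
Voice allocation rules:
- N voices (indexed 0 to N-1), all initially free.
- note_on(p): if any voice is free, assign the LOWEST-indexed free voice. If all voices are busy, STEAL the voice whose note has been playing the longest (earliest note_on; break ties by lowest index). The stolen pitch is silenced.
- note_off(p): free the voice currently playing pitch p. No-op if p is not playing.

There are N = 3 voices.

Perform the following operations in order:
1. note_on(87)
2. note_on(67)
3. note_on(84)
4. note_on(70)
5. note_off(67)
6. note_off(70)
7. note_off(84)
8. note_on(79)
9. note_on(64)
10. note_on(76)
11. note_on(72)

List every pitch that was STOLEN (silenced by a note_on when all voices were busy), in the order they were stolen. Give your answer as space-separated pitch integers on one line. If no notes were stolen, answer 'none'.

Answer: 87 79

Derivation:
Op 1: note_on(87): voice 0 is free -> assigned | voices=[87 - -]
Op 2: note_on(67): voice 1 is free -> assigned | voices=[87 67 -]
Op 3: note_on(84): voice 2 is free -> assigned | voices=[87 67 84]
Op 4: note_on(70): all voices busy, STEAL voice 0 (pitch 87, oldest) -> assign | voices=[70 67 84]
Op 5: note_off(67): free voice 1 | voices=[70 - 84]
Op 6: note_off(70): free voice 0 | voices=[- - 84]
Op 7: note_off(84): free voice 2 | voices=[- - -]
Op 8: note_on(79): voice 0 is free -> assigned | voices=[79 - -]
Op 9: note_on(64): voice 1 is free -> assigned | voices=[79 64 -]
Op 10: note_on(76): voice 2 is free -> assigned | voices=[79 64 76]
Op 11: note_on(72): all voices busy, STEAL voice 0 (pitch 79, oldest) -> assign | voices=[72 64 76]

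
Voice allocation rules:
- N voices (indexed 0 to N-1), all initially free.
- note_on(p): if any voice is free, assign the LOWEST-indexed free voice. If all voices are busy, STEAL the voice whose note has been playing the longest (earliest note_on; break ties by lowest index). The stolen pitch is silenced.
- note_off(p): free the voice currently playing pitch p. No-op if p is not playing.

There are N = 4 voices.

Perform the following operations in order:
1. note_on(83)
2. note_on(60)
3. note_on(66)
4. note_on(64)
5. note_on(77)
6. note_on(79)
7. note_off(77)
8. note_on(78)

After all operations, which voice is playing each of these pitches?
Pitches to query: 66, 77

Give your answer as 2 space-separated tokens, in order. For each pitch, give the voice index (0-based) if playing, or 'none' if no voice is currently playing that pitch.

Op 1: note_on(83): voice 0 is free -> assigned | voices=[83 - - -]
Op 2: note_on(60): voice 1 is free -> assigned | voices=[83 60 - -]
Op 3: note_on(66): voice 2 is free -> assigned | voices=[83 60 66 -]
Op 4: note_on(64): voice 3 is free -> assigned | voices=[83 60 66 64]
Op 5: note_on(77): all voices busy, STEAL voice 0 (pitch 83, oldest) -> assign | voices=[77 60 66 64]
Op 6: note_on(79): all voices busy, STEAL voice 1 (pitch 60, oldest) -> assign | voices=[77 79 66 64]
Op 7: note_off(77): free voice 0 | voices=[- 79 66 64]
Op 8: note_on(78): voice 0 is free -> assigned | voices=[78 79 66 64]

Answer: 2 none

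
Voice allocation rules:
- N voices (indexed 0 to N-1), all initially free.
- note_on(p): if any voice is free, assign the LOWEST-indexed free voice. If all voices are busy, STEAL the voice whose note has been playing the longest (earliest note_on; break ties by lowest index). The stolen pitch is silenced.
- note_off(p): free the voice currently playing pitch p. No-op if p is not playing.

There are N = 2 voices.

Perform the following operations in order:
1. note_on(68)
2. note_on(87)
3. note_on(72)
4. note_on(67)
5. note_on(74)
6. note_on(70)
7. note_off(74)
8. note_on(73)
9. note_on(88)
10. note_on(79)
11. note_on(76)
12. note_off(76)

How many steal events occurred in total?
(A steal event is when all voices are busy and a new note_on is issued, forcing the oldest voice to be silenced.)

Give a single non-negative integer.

Answer: 7

Derivation:
Op 1: note_on(68): voice 0 is free -> assigned | voices=[68 -]
Op 2: note_on(87): voice 1 is free -> assigned | voices=[68 87]
Op 3: note_on(72): all voices busy, STEAL voice 0 (pitch 68, oldest) -> assign | voices=[72 87]
Op 4: note_on(67): all voices busy, STEAL voice 1 (pitch 87, oldest) -> assign | voices=[72 67]
Op 5: note_on(74): all voices busy, STEAL voice 0 (pitch 72, oldest) -> assign | voices=[74 67]
Op 6: note_on(70): all voices busy, STEAL voice 1 (pitch 67, oldest) -> assign | voices=[74 70]
Op 7: note_off(74): free voice 0 | voices=[- 70]
Op 8: note_on(73): voice 0 is free -> assigned | voices=[73 70]
Op 9: note_on(88): all voices busy, STEAL voice 1 (pitch 70, oldest) -> assign | voices=[73 88]
Op 10: note_on(79): all voices busy, STEAL voice 0 (pitch 73, oldest) -> assign | voices=[79 88]
Op 11: note_on(76): all voices busy, STEAL voice 1 (pitch 88, oldest) -> assign | voices=[79 76]
Op 12: note_off(76): free voice 1 | voices=[79 -]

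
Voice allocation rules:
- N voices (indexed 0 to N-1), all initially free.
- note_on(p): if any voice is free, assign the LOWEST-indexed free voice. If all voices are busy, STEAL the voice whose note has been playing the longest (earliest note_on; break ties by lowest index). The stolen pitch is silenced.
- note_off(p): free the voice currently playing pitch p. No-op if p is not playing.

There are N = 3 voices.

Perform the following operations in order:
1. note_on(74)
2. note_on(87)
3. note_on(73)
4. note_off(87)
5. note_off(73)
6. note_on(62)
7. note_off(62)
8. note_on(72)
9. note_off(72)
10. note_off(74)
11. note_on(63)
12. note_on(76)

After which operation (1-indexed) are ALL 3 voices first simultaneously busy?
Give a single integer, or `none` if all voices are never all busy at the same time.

Answer: 3

Derivation:
Op 1: note_on(74): voice 0 is free -> assigned | voices=[74 - -]
Op 2: note_on(87): voice 1 is free -> assigned | voices=[74 87 -]
Op 3: note_on(73): voice 2 is free -> assigned | voices=[74 87 73]
Op 4: note_off(87): free voice 1 | voices=[74 - 73]
Op 5: note_off(73): free voice 2 | voices=[74 - -]
Op 6: note_on(62): voice 1 is free -> assigned | voices=[74 62 -]
Op 7: note_off(62): free voice 1 | voices=[74 - -]
Op 8: note_on(72): voice 1 is free -> assigned | voices=[74 72 -]
Op 9: note_off(72): free voice 1 | voices=[74 - -]
Op 10: note_off(74): free voice 0 | voices=[- - -]
Op 11: note_on(63): voice 0 is free -> assigned | voices=[63 - -]
Op 12: note_on(76): voice 1 is free -> assigned | voices=[63 76 -]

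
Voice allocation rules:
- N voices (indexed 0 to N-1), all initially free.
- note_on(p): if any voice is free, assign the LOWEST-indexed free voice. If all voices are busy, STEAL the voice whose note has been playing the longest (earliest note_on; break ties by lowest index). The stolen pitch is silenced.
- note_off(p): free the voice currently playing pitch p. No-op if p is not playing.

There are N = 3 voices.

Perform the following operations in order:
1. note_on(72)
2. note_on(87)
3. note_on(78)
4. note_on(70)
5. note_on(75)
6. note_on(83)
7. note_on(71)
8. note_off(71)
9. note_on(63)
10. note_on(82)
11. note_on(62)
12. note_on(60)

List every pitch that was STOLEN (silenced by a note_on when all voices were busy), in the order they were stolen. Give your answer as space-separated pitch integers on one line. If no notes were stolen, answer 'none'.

Answer: 72 87 78 70 75 83 63

Derivation:
Op 1: note_on(72): voice 0 is free -> assigned | voices=[72 - -]
Op 2: note_on(87): voice 1 is free -> assigned | voices=[72 87 -]
Op 3: note_on(78): voice 2 is free -> assigned | voices=[72 87 78]
Op 4: note_on(70): all voices busy, STEAL voice 0 (pitch 72, oldest) -> assign | voices=[70 87 78]
Op 5: note_on(75): all voices busy, STEAL voice 1 (pitch 87, oldest) -> assign | voices=[70 75 78]
Op 6: note_on(83): all voices busy, STEAL voice 2 (pitch 78, oldest) -> assign | voices=[70 75 83]
Op 7: note_on(71): all voices busy, STEAL voice 0 (pitch 70, oldest) -> assign | voices=[71 75 83]
Op 8: note_off(71): free voice 0 | voices=[- 75 83]
Op 9: note_on(63): voice 0 is free -> assigned | voices=[63 75 83]
Op 10: note_on(82): all voices busy, STEAL voice 1 (pitch 75, oldest) -> assign | voices=[63 82 83]
Op 11: note_on(62): all voices busy, STEAL voice 2 (pitch 83, oldest) -> assign | voices=[63 82 62]
Op 12: note_on(60): all voices busy, STEAL voice 0 (pitch 63, oldest) -> assign | voices=[60 82 62]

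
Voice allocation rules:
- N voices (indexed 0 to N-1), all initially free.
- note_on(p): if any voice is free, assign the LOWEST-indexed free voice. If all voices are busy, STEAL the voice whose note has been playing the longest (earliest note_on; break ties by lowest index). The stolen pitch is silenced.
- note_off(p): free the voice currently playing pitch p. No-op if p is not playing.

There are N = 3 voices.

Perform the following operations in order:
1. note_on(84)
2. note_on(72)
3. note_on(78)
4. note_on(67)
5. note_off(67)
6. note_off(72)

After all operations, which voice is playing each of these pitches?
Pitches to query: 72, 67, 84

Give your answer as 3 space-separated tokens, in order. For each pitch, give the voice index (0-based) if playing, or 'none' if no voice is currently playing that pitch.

Op 1: note_on(84): voice 0 is free -> assigned | voices=[84 - -]
Op 2: note_on(72): voice 1 is free -> assigned | voices=[84 72 -]
Op 3: note_on(78): voice 2 is free -> assigned | voices=[84 72 78]
Op 4: note_on(67): all voices busy, STEAL voice 0 (pitch 84, oldest) -> assign | voices=[67 72 78]
Op 5: note_off(67): free voice 0 | voices=[- 72 78]
Op 6: note_off(72): free voice 1 | voices=[- - 78]

Answer: none none none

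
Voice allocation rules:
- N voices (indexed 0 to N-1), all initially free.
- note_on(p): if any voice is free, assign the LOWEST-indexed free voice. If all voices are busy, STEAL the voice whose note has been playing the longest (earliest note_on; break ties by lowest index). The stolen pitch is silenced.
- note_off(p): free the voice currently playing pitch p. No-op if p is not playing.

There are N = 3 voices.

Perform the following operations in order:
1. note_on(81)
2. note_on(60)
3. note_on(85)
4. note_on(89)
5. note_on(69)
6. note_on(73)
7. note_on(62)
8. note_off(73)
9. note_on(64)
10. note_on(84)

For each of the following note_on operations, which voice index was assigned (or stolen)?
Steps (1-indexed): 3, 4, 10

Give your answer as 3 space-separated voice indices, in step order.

Answer: 2 0 1

Derivation:
Op 1: note_on(81): voice 0 is free -> assigned | voices=[81 - -]
Op 2: note_on(60): voice 1 is free -> assigned | voices=[81 60 -]
Op 3: note_on(85): voice 2 is free -> assigned | voices=[81 60 85]
Op 4: note_on(89): all voices busy, STEAL voice 0 (pitch 81, oldest) -> assign | voices=[89 60 85]
Op 5: note_on(69): all voices busy, STEAL voice 1 (pitch 60, oldest) -> assign | voices=[89 69 85]
Op 6: note_on(73): all voices busy, STEAL voice 2 (pitch 85, oldest) -> assign | voices=[89 69 73]
Op 7: note_on(62): all voices busy, STEAL voice 0 (pitch 89, oldest) -> assign | voices=[62 69 73]
Op 8: note_off(73): free voice 2 | voices=[62 69 -]
Op 9: note_on(64): voice 2 is free -> assigned | voices=[62 69 64]
Op 10: note_on(84): all voices busy, STEAL voice 1 (pitch 69, oldest) -> assign | voices=[62 84 64]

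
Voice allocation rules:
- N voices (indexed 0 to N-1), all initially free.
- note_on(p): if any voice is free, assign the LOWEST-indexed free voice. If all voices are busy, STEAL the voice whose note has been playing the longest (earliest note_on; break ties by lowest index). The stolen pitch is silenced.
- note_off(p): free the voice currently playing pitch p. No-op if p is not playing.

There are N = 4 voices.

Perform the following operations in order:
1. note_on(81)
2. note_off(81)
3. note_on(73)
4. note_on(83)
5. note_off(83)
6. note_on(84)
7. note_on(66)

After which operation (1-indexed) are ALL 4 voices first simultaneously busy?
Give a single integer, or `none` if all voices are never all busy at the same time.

Answer: none

Derivation:
Op 1: note_on(81): voice 0 is free -> assigned | voices=[81 - - -]
Op 2: note_off(81): free voice 0 | voices=[- - - -]
Op 3: note_on(73): voice 0 is free -> assigned | voices=[73 - - -]
Op 4: note_on(83): voice 1 is free -> assigned | voices=[73 83 - -]
Op 5: note_off(83): free voice 1 | voices=[73 - - -]
Op 6: note_on(84): voice 1 is free -> assigned | voices=[73 84 - -]
Op 7: note_on(66): voice 2 is free -> assigned | voices=[73 84 66 -]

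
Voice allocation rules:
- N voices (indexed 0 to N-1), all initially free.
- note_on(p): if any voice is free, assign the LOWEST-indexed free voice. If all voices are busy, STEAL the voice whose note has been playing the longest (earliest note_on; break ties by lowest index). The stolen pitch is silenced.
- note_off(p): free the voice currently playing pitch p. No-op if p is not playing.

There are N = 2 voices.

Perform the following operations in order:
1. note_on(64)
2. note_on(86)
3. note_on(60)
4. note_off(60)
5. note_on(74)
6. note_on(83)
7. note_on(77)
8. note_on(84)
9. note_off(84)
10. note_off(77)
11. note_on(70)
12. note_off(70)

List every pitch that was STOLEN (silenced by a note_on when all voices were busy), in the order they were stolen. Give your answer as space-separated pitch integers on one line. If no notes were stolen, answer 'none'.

Op 1: note_on(64): voice 0 is free -> assigned | voices=[64 -]
Op 2: note_on(86): voice 1 is free -> assigned | voices=[64 86]
Op 3: note_on(60): all voices busy, STEAL voice 0 (pitch 64, oldest) -> assign | voices=[60 86]
Op 4: note_off(60): free voice 0 | voices=[- 86]
Op 5: note_on(74): voice 0 is free -> assigned | voices=[74 86]
Op 6: note_on(83): all voices busy, STEAL voice 1 (pitch 86, oldest) -> assign | voices=[74 83]
Op 7: note_on(77): all voices busy, STEAL voice 0 (pitch 74, oldest) -> assign | voices=[77 83]
Op 8: note_on(84): all voices busy, STEAL voice 1 (pitch 83, oldest) -> assign | voices=[77 84]
Op 9: note_off(84): free voice 1 | voices=[77 -]
Op 10: note_off(77): free voice 0 | voices=[- -]
Op 11: note_on(70): voice 0 is free -> assigned | voices=[70 -]
Op 12: note_off(70): free voice 0 | voices=[- -]

Answer: 64 86 74 83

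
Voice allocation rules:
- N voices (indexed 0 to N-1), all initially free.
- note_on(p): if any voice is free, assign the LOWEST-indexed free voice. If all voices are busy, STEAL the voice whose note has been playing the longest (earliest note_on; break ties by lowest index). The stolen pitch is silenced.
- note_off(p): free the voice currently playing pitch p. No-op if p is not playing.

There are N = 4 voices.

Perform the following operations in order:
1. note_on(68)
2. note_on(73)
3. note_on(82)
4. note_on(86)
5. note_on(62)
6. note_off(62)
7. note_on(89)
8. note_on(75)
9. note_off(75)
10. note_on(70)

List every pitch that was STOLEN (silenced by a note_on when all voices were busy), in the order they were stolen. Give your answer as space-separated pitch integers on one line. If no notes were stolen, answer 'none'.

Op 1: note_on(68): voice 0 is free -> assigned | voices=[68 - - -]
Op 2: note_on(73): voice 1 is free -> assigned | voices=[68 73 - -]
Op 3: note_on(82): voice 2 is free -> assigned | voices=[68 73 82 -]
Op 4: note_on(86): voice 3 is free -> assigned | voices=[68 73 82 86]
Op 5: note_on(62): all voices busy, STEAL voice 0 (pitch 68, oldest) -> assign | voices=[62 73 82 86]
Op 6: note_off(62): free voice 0 | voices=[- 73 82 86]
Op 7: note_on(89): voice 0 is free -> assigned | voices=[89 73 82 86]
Op 8: note_on(75): all voices busy, STEAL voice 1 (pitch 73, oldest) -> assign | voices=[89 75 82 86]
Op 9: note_off(75): free voice 1 | voices=[89 - 82 86]
Op 10: note_on(70): voice 1 is free -> assigned | voices=[89 70 82 86]

Answer: 68 73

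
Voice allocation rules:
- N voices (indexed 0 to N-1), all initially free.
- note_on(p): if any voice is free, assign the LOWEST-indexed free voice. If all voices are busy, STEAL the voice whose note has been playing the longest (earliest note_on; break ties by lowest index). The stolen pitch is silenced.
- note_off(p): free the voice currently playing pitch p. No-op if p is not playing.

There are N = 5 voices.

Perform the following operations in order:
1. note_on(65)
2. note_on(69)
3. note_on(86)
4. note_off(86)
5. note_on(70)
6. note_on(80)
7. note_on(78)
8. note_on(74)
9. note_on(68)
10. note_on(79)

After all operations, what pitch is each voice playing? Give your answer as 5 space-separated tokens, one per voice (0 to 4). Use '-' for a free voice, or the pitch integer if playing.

Op 1: note_on(65): voice 0 is free -> assigned | voices=[65 - - - -]
Op 2: note_on(69): voice 1 is free -> assigned | voices=[65 69 - - -]
Op 3: note_on(86): voice 2 is free -> assigned | voices=[65 69 86 - -]
Op 4: note_off(86): free voice 2 | voices=[65 69 - - -]
Op 5: note_on(70): voice 2 is free -> assigned | voices=[65 69 70 - -]
Op 6: note_on(80): voice 3 is free -> assigned | voices=[65 69 70 80 -]
Op 7: note_on(78): voice 4 is free -> assigned | voices=[65 69 70 80 78]
Op 8: note_on(74): all voices busy, STEAL voice 0 (pitch 65, oldest) -> assign | voices=[74 69 70 80 78]
Op 9: note_on(68): all voices busy, STEAL voice 1 (pitch 69, oldest) -> assign | voices=[74 68 70 80 78]
Op 10: note_on(79): all voices busy, STEAL voice 2 (pitch 70, oldest) -> assign | voices=[74 68 79 80 78]

Answer: 74 68 79 80 78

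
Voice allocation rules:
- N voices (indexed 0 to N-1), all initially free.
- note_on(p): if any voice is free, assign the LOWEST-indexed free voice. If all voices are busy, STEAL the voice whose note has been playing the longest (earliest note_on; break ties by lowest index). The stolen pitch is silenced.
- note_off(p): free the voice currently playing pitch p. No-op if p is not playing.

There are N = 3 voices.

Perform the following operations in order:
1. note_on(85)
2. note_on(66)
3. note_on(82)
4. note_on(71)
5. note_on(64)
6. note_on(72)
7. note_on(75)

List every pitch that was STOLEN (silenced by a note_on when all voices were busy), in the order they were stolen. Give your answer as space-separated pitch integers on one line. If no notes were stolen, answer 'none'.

Op 1: note_on(85): voice 0 is free -> assigned | voices=[85 - -]
Op 2: note_on(66): voice 1 is free -> assigned | voices=[85 66 -]
Op 3: note_on(82): voice 2 is free -> assigned | voices=[85 66 82]
Op 4: note_on(71): all voices busy, STEAL voice 0 (pitch 85, oldest) -> assign | voices=[71 66 82]
Op 5: note_on(64): all voices busy, STEAL voice 1 (pitch 66, oldest) -> assign | voices=[71 64 82]
Op 6: note_on(72): all voices busy, STEAL voice 2 (pitch 82, oldest) -> assign | voices=[71 64 72]
Op 7: note_on(75): all voices busy, STEAL voice 0 (pitch 71, oldest) -> assign | voices=[75 64 72]

Answer: 85 66 82 71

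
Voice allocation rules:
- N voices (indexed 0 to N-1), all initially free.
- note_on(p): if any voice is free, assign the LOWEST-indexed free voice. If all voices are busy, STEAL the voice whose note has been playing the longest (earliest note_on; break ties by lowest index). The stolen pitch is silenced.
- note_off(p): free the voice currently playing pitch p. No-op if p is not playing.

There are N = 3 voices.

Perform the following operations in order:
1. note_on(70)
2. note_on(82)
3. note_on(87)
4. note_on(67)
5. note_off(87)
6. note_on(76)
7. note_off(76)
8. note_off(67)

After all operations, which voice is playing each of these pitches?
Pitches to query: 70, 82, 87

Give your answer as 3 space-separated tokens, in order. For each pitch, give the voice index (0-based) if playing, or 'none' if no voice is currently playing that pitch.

Op 1: note_on(70): voice 0 is free -> assigned | voices=[70 - -]
Op 2: note_on(82): voice 1 is free -> assigned | voices=[70 82 -]
Op 3: note_on(87): voice 2 is free -> assigned | voices=[70 82 87]
Op 4: note_on(67): all voices busy, STEAL voice 0 (pitch 70, oldest) -> assign | voices=[67 82 87]
Op 5: note_off(87): free voice 2 | voices=[67 82 -]
Op 6: note_on(76): voice 2 is free -> assigned | voices=[67 82 76]
Op 7: note_off(76): free voice 2 | voices=[67 82 -]
Op 8: note_off(67): free voice 0 | voices=[- 82 -]

Answer: none 1 none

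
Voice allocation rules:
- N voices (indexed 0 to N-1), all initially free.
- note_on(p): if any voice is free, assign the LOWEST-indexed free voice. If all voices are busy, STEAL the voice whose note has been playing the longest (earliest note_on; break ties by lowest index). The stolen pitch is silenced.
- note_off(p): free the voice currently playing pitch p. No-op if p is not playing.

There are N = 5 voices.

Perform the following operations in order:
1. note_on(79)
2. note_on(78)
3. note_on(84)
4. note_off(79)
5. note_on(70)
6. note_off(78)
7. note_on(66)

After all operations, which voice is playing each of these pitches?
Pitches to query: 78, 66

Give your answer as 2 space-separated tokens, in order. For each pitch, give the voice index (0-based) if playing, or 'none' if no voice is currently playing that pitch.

Answer: none 1

Derivation:
Op 1: note_on(79): voice 0 is free -> assigned | voices=[79 - - - -]
Op 2: note_on(78): voice 1 is free -> assigned | voices=[79 78 - - -]
Op 3: note_on(84): voice 2 is free -> assigned | voices=[79 78 84 - -]
Op 4: note_off(79): free voice 0 | voices=[- 78 84 - -]
Op 5: note_on(70): voice 0 is free -> assigned | voices=[70 78 84 - -]
Op 6: note_off(78): free voice 1 | voices=[70 - 84 - -]
Op 7: note_on(66): voice 1 is free -> assigned | voices=[70 66 84 - -]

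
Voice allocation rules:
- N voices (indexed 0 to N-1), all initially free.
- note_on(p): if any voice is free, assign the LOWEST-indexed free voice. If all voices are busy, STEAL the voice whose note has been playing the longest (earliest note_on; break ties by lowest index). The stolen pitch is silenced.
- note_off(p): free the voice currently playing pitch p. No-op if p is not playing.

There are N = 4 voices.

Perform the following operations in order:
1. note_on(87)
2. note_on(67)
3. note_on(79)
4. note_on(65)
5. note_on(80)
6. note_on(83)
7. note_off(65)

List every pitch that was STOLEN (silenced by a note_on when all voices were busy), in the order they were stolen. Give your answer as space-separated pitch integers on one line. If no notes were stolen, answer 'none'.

Answer: 87 67

Derivation:
Op 1: note_on(87): voice 0 is free -> assigned | voices=[87 - - -]
Op 2: note_on(67): voice 1 is free -> assigned | voices=[87 67 - -]
Op 3: note_on(79): voice 2 is free -> assigned | voices=[87 67 79 -]
Op 4: note_on(65): voice 3 is free -> assigned | voices=[87 67 79 65]
Op 5: note_on(80): all voices busy, STEAL voice 0 (pitch 87, oldest) -> assign | voices=[80 67 79 65]
Op 6: note_on(83): all voices busy, STEAL voice 1 (pitch 67, oldest) -> assign | voices=[80 83 79 65]
Op 7: note_off(65): free voice 3 | voices=[80 83 79 -]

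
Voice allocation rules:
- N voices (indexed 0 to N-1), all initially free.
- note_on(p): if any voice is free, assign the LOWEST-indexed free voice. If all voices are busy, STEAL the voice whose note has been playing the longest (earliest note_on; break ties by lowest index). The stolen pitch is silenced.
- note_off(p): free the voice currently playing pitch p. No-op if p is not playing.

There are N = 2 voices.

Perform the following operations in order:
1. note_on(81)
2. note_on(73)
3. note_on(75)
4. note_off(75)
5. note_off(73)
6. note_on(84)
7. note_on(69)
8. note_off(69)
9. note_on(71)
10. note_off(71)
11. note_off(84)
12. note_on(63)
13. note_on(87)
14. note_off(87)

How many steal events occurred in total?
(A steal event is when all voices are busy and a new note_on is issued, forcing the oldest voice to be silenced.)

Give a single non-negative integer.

Answer: 1

Derivation:
Op 1: note_on(81): voice 0 is free -> assigned | voices=[81 -]
Op 2: note_on(73): voice 1 is free -> assigned | voices=[81 73]
Op 3: note_on(75): all voices busy, STEAL voice 0 (pitch 81, oldest) -> assign | voices=[75 73]
Op 4: note_off(75): free voice 0 | voices=[- 73]
Op 5: note_off(73): free voice 1 | voices=[- -]
Op 6: note_on(84): voice 0 is free -> assigned | voices=[84 -]
Op 7: note_on(69): voice 1 is free -> assigned | voices=[84 69]
Op 8: note_off(69): free voice 1 | voices=[84 -]
Op 9: note_on(71): voice 1 is free -> assigned | voices=[84 71]
Op 10: note_off(71): free voice 1 | voices=[84 -]
Op 11: note_off(84): free voice 0 | voices=[- -]
Op 12: note_on(63): voice 0 is free -> assigned | voices=[63 -]
Op 13: note_on(87): voice 1 is free -> assigned | voices=[63 87]
Op 14: note_off(87): free voice 1 | voices=[63 -]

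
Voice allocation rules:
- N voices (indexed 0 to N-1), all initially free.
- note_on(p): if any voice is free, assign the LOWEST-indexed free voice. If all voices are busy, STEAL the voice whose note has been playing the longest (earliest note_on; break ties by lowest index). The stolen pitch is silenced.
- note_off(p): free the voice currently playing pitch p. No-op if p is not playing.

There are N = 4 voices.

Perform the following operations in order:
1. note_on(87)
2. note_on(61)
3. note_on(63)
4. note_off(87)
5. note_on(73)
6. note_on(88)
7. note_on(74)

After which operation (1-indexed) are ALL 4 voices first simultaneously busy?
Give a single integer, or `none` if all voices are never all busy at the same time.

Op 1: note_on(87): voice 0 is free -> assigned | voices=[87 - - -]
Op 2: note_on(61): voice 1 is free -> assigned | voices=[87 61 - -]
Op 3: note_on(63): voice 2 is free -> assigned | voices=[87 61 63 -]
Op 4: note_off(87): free voice 0 | voices=[- 61 63 -]
Op 5: note_on(73): voice 0 is free -> assigned | voices=[73 61 63 -]
Op 6: note_on(88): voice 3 is free -> assigned | voices=[73 61 63 88]
Op 7: note_on(74): all voices busy, STEAL voice 1 (pitch 61, oldest) -> assign | voices=[73 74 63 88]

Answer: 6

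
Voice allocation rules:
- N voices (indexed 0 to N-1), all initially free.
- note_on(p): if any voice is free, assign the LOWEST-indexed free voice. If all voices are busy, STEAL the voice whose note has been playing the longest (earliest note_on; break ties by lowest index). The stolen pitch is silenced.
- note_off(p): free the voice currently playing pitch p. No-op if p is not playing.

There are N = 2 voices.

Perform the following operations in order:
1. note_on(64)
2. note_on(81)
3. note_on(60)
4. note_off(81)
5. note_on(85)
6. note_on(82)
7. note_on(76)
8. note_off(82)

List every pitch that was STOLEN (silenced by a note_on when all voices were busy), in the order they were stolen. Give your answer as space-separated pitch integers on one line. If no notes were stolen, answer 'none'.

Answer: 64 60 85

Derivation:
Op 1: note_on(64): voice 0 is free -> assigned | voices=[64 -]
Op 2: note_on(81): voice 1 is free -> assigned | voices=[64 81]
Op 3: note_on(60): all voices busy, STEAL voice 0 (pitch 64, oldest) -> assign | voices=[60 81]
Op 4: note_off(81): free voice 1 | voices=[60 -]
Op 5: note_on(85): voice 1 is free -> assigned | voices=[60 85]
Op 6: note_on(82): all voices busy, STEAL voice 0 (pitch 60, oldest) -> assign | voices=[82 85]
Op 7: note_on(76): all voices busy, STEAL voice 1 (pitch 85, oldest) -> assign | voices=[82 76]
Op 8: note_off(82): free voice 0 | voices=[- 76]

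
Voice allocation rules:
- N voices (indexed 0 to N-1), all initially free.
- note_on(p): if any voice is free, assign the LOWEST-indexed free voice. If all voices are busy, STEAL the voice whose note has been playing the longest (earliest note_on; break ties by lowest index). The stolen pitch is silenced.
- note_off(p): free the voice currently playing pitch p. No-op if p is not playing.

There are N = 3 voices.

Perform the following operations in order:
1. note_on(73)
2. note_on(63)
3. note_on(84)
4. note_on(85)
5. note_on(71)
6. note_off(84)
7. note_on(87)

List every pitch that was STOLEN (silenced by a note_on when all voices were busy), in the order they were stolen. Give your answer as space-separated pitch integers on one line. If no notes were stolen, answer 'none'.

Op 1: note_on(73): voice 0 is free -> assigned | voices=[73 - -]
Op 2: note_on(63): voice 1 is free -> assigned | voices=[73 63 -]
Op 3: note_on(84): voice 2 is free -> assigned | voices=[73 63 84]
Op 4: note_on(85): all voices busy, STEAL voice 0 (pitch 73, oldest) -> assign | voices=[85 63 84]
Op 5: note_on(71): all voices busy, STEAL voice 1 (pitch 63, oldest) -> assign | voices=[85 71 84]
Op 6: note_off(84): free voice 2 | voices=[85 71 -]
Op 7: note_on(87): voice 2 is free -> assigned | voices=[85 71 87]

Answer: 73 63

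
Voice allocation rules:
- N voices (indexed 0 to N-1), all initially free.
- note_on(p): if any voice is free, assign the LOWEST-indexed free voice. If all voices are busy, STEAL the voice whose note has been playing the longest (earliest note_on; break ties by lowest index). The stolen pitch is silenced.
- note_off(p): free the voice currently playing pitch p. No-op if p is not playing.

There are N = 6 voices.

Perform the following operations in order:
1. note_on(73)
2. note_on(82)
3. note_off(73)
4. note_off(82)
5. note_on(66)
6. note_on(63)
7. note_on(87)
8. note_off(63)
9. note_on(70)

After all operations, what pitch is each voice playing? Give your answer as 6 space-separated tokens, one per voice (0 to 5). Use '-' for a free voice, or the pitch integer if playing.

Op 1: note_on(73): voice 0 is free -> assigned | voices=[73 - - - - -]
Op 2: note_on(82): voice 1 is free -> assigned | voices=[73 82 - - - -]
Op 3: note_off(73): free voice 0 | voices=[- 82 - - - -]
Op 4: note_off(82): free voice 1 | voices=[- - - - - -]
Op 5: note_on(66): voice 0 is free -> assigned | voices=[66 - - - - -]
Op 6: note_on(63): voice 1 is free -> assigned | voices=[66 63 - - - -]
Op 7: note_on(87): voice 2 is free -> assigned | voices=[66 63 87 - - -]
Op 8: note_off(63): free voice 1 | voices=[66 - 87 - - -]
Op 9: note_on(70): voice 1 is free -> assigned | voices=[66 70 87 - - -]

Answer: 66 70 87 - - -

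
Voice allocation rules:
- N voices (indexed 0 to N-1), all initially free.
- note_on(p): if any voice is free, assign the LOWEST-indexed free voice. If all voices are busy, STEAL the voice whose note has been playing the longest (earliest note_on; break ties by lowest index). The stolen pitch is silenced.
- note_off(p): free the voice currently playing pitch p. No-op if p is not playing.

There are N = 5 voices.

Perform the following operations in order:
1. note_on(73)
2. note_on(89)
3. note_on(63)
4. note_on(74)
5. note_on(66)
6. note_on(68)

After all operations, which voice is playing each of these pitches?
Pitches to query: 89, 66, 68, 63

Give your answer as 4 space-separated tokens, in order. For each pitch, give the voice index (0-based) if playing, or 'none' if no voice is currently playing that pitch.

Op 1: note_on(73): voice 0 is free -> assigned | voices=[73 - - - -]
Op 2: note_on(89): voice 1 is free -> assigned | voices=[73 89 - - -]
Op 3: note_on(63): voice 2 is free -> assigned | voices=[73 89 63 - -]
Op 4: note_on(74): voice 3 is free -> assigned | voices=[73 89 63 74 -]
Op 5: note_on(66): voice 4 is free -> assigned | voices=[73 89 63 74 66]
Op 6: note_on(68): all voices busy, STEAL voice 0 (pitch 73, oldest) -> assign | voices=[68 89 63 74 66]

Answer: 1 4 0 2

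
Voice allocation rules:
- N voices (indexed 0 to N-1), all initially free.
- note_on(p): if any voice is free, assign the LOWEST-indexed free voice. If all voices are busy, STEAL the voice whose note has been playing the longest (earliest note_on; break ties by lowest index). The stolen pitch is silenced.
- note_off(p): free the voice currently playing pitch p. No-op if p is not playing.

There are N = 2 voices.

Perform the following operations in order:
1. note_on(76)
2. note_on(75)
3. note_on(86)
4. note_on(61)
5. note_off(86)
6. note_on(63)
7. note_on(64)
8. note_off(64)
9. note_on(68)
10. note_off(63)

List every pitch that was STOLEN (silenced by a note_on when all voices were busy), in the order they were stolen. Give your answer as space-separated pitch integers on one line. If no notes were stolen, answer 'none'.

Answer: 76 75 61

Derivation:
Op 1: note_on(76): voice 0 is free -> assigned | voices=[76 -]
Op 2: note_on(75): voice 1 is free -> assigned | voices=[76 75]
Op 3: note_on(86): all voices busy, STEAL voice 0 (pitch 76, oldest) -> assign | voices=[86 75]
Op 4: note_on(61): all voices busy, STEAL voice 1 (pitch 75, oldest) -> assign | voices=[86 61]
Op 5: note_off(86): free voice 0 | voices=[- 61]
Op 6: note_on(63): voice 0 is free -> assigned | voices=[63 61]
Op 7: note_on(64): all voices busy, STEAL voice 1 (pitch 61, oldest) -> assign | voices=[63 64]
Op 8: note_off(64): free voice 1 | voices=[63 -]
Op 9: note_on(68): voice 1 is free -> assigned | voices=[63 68]
Op 10: note_off(63): free voice 0 | voices=[- 68]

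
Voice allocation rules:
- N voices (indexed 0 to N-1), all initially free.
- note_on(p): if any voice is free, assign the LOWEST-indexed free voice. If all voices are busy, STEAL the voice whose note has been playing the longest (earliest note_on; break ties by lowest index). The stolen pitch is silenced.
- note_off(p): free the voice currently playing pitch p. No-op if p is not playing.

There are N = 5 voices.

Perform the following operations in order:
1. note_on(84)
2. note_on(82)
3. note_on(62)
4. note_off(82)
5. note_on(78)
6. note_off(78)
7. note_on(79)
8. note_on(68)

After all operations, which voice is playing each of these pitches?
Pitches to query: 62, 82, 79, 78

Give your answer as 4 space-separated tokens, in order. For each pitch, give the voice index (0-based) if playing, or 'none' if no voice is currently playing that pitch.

Answer: 2 none 1 none

Derivation:
Op 1: note_on(84): voice 0 is free -> assigned | voices=[84 - - - -]
Op 2: note_on(82): voice 1 is free -> assigned | voices=[84 82 - - -]
Op 3: note_on(62): voice 2 is free -> assigned | voices=[84 82 62 - -]
Op 4: note_off(82): free voice 1 | voices=[84 - 62 - -]
Op 5: note_on(78): voice 1 is free -> assigned | voices=[84 78 62 - -]
Op 6: note_off(78): free voice 1 | voices=[84 - 62 - -]
Op 7: note_on(79): voice 1 is free -> assigned | voices=[84 79 62 - -]
Op 8: note_on(68): voice 3 is free -> assigned | voices=[84 79 62 68 -]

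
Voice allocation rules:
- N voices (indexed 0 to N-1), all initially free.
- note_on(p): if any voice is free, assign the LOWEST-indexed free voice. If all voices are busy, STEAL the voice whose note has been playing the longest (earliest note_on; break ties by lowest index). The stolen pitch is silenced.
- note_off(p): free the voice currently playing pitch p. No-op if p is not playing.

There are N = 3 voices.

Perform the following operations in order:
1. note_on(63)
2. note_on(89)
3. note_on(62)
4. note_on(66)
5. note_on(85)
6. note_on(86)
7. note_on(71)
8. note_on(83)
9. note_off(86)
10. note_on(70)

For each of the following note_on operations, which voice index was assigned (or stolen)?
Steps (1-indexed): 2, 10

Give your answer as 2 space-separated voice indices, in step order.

Answer: 1 2

Derivation:
Op 1: note_on(63): voice 0 is free -> assigned | voices=[63 - -]
Op 2: note_on(89): voice 1 is free -> assigned | voices=[63 89 -]
Op 3: note_on(62): voice 2 is free -> assigned | voices=[63 89 62]
Op 4: note_on(66): all voices busy, STEAL voice 0 (pitch 63, oldest) -> assign | voices=[66 89 62]
Op 5: note_on(85): all voices busy, STEAL voice 1 (pitch 89, oldest) -> assign | voices=[66 85 62]
Op 6: note_on(86): all voices busy, STEAL voice 2 (pitch 62, oldest) -> assign | voices=[66 85 86]
Op 7: note_on(71): all voices busy, STEAL voice 0 (pitch 66, oldest) -> assign | voices=[71 85 86]
Op 8: note_on(83): all voices busy, STEAL voice 1 (pitch 85, oldest) -> assign | voices=[71 83 86]
Op 9: note_off(86): free voice 2 | voices=[71 83 -]
Op 10: note_on(70): voice 2 is free -> assigned | voices=[71 83 70]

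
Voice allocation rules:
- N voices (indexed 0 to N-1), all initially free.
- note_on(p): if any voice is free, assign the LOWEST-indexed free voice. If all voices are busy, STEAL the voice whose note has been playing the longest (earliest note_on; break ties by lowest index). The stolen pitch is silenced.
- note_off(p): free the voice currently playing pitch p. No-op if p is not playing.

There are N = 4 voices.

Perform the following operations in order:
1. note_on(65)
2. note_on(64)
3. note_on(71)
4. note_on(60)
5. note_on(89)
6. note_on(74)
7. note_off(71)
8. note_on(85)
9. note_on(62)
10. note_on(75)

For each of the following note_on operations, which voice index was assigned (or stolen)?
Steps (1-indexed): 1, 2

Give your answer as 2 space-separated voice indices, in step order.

Op 1: note_on(65): voice 0 is free -> assigned | voices=[65 - - -]
Op 2: note_on(64): voice 1 is free -> assigned | voices=[65 64 - -]
Op 3: note_on(71): voice 2 is free -> assigned | voices=[65 64 71 -]
Op 4: note_on(60): voice 3 is free -> assigned | voices=[65 64 71 60]
Op 5: note_on(89): all voices busy, STEAL voice 0 (pitch 65, oldest) -> assign | voices=[89 64 71 60]
Op 6: note_on(74): all voices busy, STEAL voice 1 (pitch 64, oldest) -> assign | voices=[89 74 71 60]
Op 7: note_off(71): free voice 2 | voices=[89 74 - 60]
Op 8: note_on(85): voice 2 is free -> assigned | voices=[89 74 85 60]
Op 9: note_on(62): all voices busy, STEAL voice 3 (pitch 60, oldest) -> assign | voices=[89 74 85 62]
Op 10: note_on(75): all voices busy, STEAL voice 0 (pitch 89, oldest) -> assign | voices=[75 74 85 62]

Answer: 0 1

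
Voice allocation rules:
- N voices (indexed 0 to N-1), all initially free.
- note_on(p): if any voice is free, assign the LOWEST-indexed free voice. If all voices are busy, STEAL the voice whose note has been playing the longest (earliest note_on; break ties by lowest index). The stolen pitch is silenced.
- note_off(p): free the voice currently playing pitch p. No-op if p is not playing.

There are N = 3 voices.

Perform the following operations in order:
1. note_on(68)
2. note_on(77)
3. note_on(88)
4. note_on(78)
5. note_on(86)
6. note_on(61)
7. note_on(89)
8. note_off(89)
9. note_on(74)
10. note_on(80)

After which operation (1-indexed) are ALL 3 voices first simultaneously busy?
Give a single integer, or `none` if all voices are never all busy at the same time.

Op 1: note_on(68): voice 0 is free -> assigned | voices=[68 - -]
Op 2: note_on(77): voice 1 is free -> assigned | voices=[68 77 -]
Op 3: note_on(88): voice 2 is free -> assigned | voices=[68 77 88]
Op 4: note_on(78): all voices busy, STEAL voice 0 (pitch 68, oldest) -> assign | voices=[78 77 88]
Op 5: note_on(86): all voices busy, STEAL voice 1 (pitch 77, oldest) -> assign | voices=[78 86 88]
Op 6: note_on(61): all voices busy, STEAL voice 2 (pitch 88, oldest) -> assign | voices=[78 86 61]
Op 7: note_on(89): all voices busy, STEAL voice 0 (pitch 78, oldest) -> assign | voices=[89 86 61]
Op 8: note_off(89): free voice 0 | voices=[- 86 61]
Op 9: note_on(74): voice 0 is free -> assigned | voices=[74 86 61]
Op 10: note_on(80): all voices busy, STEAL voice 1 (pitch 86, oldest) -> assign | voices=[74 80 61]

Answer: 3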